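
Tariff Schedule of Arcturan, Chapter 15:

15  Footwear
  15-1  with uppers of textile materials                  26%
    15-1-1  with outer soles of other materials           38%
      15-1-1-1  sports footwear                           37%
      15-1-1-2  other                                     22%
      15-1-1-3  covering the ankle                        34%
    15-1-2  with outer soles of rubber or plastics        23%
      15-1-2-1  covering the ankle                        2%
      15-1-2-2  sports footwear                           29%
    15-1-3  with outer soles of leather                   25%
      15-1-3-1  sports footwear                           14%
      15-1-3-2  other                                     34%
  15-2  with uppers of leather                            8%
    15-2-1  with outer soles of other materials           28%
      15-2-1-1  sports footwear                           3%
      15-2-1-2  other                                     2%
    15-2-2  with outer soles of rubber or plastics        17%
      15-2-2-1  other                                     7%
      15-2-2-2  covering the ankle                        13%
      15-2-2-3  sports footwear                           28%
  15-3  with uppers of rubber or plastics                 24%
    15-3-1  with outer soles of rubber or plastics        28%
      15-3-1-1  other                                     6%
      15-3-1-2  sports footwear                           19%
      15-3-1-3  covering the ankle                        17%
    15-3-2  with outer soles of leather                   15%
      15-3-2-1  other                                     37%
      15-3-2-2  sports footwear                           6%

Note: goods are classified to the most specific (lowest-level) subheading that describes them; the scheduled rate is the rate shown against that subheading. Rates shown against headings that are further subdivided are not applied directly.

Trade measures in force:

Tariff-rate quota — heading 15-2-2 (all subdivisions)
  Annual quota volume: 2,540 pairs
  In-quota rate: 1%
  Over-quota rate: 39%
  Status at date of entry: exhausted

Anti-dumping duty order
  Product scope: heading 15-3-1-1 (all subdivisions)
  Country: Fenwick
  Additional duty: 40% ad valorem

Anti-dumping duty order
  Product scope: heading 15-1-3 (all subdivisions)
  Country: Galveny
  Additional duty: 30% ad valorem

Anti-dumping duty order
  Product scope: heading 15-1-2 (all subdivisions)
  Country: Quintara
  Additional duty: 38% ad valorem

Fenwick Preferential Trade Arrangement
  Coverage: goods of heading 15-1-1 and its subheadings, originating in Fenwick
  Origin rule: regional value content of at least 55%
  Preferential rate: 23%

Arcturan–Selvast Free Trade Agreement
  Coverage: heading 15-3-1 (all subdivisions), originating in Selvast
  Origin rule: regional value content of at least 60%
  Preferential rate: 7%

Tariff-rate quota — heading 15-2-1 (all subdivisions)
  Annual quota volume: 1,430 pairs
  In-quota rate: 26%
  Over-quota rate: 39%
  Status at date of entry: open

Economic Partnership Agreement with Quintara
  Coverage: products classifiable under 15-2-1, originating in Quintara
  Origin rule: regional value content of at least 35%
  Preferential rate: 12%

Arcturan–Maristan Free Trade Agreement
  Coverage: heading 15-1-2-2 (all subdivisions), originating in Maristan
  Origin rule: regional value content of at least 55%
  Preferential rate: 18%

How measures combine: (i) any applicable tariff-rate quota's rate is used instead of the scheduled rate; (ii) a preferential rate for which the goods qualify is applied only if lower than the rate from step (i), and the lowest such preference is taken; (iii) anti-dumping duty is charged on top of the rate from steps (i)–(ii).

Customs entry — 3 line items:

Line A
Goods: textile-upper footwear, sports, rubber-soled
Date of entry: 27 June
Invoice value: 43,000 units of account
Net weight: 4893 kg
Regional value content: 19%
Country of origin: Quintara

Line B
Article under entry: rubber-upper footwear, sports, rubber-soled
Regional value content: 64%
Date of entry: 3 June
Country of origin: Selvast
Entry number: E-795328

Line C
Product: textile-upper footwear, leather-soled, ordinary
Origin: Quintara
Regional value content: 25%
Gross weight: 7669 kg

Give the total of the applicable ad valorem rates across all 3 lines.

108%

Line A: textile-upper → 15-1; rubber-soled → 15-1-2; sports → 15-1-2-2. Scheduled 29%. Quintara agreement on 15-2-1: 15-1-2-2 not covered; anti-dumping (Quintara, 15-1-2): +38%; total 29% + 38% = 67%. → 67%.
Line B: rubber-upper → 15-3; rubber-soled → 15-3-1; sports → 15-3-1-2. Scheduled 19%. Selvast agreement on 15-3-1: RVC ≥ 60% → 7% available; preferential 7%. → 7%.
Line C: textile-upper → 15-1; leather-soled → 15-1-3; ordinary → 15-1-3-2. Scheduled 34%. Quintara agreement on 15-2-1: 15-1-3-2 not covered. → 34%.
Sum: 67% + 7% + 34% = 108%.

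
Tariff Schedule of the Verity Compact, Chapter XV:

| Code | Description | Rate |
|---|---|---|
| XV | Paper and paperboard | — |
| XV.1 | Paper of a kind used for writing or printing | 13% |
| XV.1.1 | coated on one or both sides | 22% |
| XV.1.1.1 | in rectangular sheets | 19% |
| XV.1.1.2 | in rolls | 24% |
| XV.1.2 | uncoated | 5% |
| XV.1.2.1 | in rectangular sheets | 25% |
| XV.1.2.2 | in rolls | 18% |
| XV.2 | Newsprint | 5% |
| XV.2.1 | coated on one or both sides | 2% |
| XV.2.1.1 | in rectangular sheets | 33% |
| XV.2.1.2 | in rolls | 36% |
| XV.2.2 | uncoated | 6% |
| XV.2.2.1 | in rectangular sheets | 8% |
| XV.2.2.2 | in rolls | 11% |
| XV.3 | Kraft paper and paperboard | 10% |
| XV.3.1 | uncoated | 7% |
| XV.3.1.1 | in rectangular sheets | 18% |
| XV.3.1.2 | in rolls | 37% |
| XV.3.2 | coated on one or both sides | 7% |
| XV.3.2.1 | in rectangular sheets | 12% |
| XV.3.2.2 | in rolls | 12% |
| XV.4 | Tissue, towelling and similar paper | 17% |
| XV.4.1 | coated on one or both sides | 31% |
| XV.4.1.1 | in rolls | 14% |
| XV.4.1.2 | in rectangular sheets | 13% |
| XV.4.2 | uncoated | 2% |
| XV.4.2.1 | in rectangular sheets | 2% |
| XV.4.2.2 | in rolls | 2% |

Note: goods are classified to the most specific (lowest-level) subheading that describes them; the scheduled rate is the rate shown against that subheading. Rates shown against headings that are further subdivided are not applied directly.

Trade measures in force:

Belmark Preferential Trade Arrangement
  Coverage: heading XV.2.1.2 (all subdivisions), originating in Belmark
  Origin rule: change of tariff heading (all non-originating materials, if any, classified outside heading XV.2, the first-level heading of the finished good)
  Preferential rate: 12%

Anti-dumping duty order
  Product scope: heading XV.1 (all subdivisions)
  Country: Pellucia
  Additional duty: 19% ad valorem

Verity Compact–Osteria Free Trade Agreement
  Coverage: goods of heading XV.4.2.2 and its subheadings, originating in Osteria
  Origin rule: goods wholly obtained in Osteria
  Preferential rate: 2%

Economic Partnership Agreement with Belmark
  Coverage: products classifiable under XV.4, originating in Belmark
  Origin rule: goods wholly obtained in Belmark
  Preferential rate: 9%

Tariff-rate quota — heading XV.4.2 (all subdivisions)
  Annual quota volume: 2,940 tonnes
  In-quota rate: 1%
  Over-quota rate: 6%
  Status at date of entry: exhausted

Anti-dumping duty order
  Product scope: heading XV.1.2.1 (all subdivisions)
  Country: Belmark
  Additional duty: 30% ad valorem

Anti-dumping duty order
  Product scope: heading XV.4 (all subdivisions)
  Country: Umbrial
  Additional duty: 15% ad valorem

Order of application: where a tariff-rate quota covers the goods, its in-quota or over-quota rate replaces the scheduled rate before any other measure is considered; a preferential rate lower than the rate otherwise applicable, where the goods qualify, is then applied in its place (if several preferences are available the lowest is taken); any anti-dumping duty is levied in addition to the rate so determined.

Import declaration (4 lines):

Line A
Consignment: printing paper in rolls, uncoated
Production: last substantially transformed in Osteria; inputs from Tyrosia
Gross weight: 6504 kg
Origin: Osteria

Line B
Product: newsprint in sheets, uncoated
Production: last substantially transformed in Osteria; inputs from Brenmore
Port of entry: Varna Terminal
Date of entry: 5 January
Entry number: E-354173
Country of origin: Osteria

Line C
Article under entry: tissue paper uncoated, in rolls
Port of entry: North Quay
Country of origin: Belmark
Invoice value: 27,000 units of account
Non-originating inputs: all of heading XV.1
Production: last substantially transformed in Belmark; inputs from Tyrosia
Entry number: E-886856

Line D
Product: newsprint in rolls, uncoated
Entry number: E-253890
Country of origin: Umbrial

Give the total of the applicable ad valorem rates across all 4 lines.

Line A: printing paper → XV.1; uncoated → XV.1.2; in rolls → XV.1.2.2. Scheduled 18%. Osteria agreement on XV.4.2.2: XV.1.2.2 not covered. → 18%.
Line B: newsprint → XV.2; uncoated → XV.2.2; in sheets → XV.2.2.1. Scheduled 8%. Osteria agreement on XV.4.2.2: XV.2.2.1 not covered. → 8%.
Line C: tissue paper → XV.4; uncoated → XV.4.2; in rolls → XV.4.2.2. Scheduled 2%. quota on XV.4.2 exhausted → over-quota 6%; Belmark agreement on XV.2.1.2: XV.4.2.2 not covered; Belmark agreement on XV.4: not wholly obtained. → 6%.
Line D: newsprint → XV.2; uncoated → XV.2.2; in rolls → XV.2.2.2. Scheduled 11%. No special measure applies. → 11%.
Sum: 18% + 8% + 6% + 11% = 43%.

43%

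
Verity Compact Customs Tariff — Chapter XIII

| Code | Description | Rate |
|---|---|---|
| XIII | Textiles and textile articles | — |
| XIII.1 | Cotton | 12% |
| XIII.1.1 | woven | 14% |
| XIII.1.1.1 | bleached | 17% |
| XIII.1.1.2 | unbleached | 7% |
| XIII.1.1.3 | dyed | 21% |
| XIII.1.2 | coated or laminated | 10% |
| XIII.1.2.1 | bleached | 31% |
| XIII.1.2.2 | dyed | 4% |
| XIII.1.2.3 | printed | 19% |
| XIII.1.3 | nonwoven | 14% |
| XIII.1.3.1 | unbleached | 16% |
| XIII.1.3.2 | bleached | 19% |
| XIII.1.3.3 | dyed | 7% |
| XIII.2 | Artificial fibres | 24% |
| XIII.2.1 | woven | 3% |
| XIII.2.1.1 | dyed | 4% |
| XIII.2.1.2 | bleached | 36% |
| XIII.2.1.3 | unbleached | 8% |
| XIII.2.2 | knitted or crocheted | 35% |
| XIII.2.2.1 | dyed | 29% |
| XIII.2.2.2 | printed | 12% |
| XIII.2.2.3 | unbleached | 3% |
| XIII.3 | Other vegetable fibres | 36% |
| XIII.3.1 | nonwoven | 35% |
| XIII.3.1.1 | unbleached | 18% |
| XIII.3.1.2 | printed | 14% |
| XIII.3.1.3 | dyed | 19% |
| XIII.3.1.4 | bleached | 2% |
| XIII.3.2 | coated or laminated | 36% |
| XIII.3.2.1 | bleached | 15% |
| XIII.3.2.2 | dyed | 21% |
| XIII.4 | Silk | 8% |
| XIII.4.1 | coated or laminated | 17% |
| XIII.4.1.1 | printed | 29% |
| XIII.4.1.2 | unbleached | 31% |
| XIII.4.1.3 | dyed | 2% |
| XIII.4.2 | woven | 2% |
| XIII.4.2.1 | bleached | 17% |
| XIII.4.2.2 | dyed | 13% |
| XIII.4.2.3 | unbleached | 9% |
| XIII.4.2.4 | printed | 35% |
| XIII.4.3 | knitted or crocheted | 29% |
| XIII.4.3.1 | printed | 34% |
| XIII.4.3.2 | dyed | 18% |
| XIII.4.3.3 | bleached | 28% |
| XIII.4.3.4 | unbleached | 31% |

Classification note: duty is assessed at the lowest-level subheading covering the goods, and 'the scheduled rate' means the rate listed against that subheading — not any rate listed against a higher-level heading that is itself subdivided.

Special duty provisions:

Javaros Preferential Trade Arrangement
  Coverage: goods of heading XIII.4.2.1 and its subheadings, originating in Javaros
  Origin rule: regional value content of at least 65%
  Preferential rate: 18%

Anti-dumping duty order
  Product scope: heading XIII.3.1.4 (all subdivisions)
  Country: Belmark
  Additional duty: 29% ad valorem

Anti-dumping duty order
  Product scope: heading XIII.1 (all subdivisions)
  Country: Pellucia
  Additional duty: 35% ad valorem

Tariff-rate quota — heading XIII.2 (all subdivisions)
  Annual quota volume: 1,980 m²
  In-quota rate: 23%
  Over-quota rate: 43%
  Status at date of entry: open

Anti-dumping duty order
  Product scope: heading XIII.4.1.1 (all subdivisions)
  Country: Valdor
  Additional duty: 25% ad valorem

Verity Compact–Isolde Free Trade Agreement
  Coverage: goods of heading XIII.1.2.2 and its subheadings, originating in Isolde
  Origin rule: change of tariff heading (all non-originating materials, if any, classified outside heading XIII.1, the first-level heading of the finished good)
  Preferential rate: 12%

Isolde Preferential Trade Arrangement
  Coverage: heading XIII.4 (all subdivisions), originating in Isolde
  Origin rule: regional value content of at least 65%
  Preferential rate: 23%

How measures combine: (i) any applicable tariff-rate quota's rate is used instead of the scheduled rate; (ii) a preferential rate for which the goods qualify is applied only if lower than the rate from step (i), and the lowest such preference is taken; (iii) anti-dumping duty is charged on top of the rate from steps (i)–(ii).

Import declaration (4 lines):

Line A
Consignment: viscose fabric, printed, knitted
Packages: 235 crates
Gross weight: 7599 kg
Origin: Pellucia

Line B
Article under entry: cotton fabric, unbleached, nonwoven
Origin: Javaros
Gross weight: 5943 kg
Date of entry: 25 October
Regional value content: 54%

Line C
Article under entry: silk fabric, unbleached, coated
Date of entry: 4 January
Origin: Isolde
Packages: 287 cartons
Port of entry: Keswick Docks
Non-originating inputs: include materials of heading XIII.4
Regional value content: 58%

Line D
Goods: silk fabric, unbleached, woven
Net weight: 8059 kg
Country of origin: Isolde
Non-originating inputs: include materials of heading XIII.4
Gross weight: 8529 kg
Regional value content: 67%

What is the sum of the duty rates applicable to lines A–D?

Line A: viscose → XIII.2; knitted → XIII.2.2; printed → XIII.2.2.2. Scheduled 12%. quota on XIII.2 open → in-quota 23%. → 23%.
Line B: cotton → XIII.1; nonwoven → XIII.1.3; unbleached → XIII.1.3.1. Scheduled 16%. Javaros agreement on XIII.4.2.1: XIII.1.3.1 not covered. → 16%.
Line C: silk → XIII.4; coated → XIII.4.1; unbleached → XIII.4.1.2. Scheduled 31%. Isolde agreement on XIII.1.2.2: XIII.4.1.2 not covered; Isolde agreement on XIII.4: RVC < 65%. → 31%.
Line D: silk → XIII.4; woven → XIII.4.2; unbleached → XIII.4.2.3. Scheduled 9%. Isolde agreement on XIII.1.2.2: XIII.4.2.3 not covered; Isolde agreement on XIII.4: RVC ≥ 65% → 23% available; preference 23% not lower than 9% → no reduction. → 9%.
Sum: 23% + 16% + 31% + 9% = 79%.

79%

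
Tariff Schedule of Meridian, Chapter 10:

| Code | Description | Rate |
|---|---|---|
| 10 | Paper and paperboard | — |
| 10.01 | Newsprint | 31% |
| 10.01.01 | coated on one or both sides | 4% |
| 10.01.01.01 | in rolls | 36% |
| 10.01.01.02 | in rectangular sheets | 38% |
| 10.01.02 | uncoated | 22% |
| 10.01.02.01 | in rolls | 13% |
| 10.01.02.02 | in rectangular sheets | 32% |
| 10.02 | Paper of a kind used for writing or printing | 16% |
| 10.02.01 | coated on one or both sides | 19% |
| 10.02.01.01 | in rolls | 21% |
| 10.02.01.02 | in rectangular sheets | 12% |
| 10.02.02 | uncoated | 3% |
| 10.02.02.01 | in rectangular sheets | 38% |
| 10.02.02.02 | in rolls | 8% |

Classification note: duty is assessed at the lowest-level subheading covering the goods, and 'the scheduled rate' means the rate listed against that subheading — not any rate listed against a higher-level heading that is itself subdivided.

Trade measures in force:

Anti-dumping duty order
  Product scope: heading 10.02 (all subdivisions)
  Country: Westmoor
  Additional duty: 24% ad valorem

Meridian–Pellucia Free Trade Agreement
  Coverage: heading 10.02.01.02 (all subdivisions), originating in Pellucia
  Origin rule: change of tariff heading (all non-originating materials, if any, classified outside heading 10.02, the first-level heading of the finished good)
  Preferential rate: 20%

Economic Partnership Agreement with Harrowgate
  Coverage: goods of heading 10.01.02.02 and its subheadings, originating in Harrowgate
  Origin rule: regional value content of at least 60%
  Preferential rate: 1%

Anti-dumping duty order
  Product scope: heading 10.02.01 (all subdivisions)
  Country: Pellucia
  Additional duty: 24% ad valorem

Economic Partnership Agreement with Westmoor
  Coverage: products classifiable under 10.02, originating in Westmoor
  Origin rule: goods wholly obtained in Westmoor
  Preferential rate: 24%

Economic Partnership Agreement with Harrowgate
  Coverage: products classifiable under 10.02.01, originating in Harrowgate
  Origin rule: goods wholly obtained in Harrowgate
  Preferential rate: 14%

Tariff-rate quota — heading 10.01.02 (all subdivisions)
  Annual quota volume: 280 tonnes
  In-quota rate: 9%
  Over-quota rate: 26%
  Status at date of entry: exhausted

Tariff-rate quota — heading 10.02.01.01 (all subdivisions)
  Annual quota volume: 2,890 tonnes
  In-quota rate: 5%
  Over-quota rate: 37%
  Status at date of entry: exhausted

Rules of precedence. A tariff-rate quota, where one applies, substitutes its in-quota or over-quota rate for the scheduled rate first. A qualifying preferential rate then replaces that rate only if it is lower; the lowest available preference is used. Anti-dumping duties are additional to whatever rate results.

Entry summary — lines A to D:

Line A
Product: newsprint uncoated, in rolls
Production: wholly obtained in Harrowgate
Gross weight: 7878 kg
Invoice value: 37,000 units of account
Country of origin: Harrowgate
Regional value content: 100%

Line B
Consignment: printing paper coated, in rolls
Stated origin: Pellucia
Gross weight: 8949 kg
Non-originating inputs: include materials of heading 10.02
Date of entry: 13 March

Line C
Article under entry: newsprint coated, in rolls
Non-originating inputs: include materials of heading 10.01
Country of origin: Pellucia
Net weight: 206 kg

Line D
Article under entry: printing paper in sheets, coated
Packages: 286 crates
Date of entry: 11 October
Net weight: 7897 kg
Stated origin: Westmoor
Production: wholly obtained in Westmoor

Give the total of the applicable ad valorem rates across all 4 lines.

Line A: newsprint → 10.01; uncoated → 10.01.02; in rolls → 10.01.02.01. Scheduled 13%. quota on 10.01.02 exhausted → over-quota 26%; Harrowgate agreement on 10.01.02.02: 10.01.02.01 not covered; Harrowgate agreement on 10.02.01: 10.01.02.01 not covered. → 26%.
Line B: printing paper → 10.02; coated → 10.02.01; in rolls → 10.02.01.01. Scheduled 21%. quota on 10.02.01.01 exhausted → over-quota 37%; Pellucia agreement on 10.02.01.02: 10.02.01.01 not covered; anti-dumping (Pellucia, 10.02.01): +24%; total 37% + 24% = 61%. → 61%.
Line C: newsprint → 10.01; coated → 10.01.01; in rolls → 10.01.01.01. Scheduled 36%. Pellucia agreement on 10.02.01.02: 10.01.01.01 not covered. → 36%.
Line D: printing paper → 10.02; coated → 10.02.01; in sheets → 10.02.01.02. Scheduled 12%. Westmoor agreement on 10.02: wholly obtained → 24% available; preference 24% not lower than 12% → no reduction; anti-dumping (Westmoor, 10.02): +24%; total 12% + 24% = 36%. → 36%.
Sum: 26% + 61% + 36% + 36% = 159%.

159%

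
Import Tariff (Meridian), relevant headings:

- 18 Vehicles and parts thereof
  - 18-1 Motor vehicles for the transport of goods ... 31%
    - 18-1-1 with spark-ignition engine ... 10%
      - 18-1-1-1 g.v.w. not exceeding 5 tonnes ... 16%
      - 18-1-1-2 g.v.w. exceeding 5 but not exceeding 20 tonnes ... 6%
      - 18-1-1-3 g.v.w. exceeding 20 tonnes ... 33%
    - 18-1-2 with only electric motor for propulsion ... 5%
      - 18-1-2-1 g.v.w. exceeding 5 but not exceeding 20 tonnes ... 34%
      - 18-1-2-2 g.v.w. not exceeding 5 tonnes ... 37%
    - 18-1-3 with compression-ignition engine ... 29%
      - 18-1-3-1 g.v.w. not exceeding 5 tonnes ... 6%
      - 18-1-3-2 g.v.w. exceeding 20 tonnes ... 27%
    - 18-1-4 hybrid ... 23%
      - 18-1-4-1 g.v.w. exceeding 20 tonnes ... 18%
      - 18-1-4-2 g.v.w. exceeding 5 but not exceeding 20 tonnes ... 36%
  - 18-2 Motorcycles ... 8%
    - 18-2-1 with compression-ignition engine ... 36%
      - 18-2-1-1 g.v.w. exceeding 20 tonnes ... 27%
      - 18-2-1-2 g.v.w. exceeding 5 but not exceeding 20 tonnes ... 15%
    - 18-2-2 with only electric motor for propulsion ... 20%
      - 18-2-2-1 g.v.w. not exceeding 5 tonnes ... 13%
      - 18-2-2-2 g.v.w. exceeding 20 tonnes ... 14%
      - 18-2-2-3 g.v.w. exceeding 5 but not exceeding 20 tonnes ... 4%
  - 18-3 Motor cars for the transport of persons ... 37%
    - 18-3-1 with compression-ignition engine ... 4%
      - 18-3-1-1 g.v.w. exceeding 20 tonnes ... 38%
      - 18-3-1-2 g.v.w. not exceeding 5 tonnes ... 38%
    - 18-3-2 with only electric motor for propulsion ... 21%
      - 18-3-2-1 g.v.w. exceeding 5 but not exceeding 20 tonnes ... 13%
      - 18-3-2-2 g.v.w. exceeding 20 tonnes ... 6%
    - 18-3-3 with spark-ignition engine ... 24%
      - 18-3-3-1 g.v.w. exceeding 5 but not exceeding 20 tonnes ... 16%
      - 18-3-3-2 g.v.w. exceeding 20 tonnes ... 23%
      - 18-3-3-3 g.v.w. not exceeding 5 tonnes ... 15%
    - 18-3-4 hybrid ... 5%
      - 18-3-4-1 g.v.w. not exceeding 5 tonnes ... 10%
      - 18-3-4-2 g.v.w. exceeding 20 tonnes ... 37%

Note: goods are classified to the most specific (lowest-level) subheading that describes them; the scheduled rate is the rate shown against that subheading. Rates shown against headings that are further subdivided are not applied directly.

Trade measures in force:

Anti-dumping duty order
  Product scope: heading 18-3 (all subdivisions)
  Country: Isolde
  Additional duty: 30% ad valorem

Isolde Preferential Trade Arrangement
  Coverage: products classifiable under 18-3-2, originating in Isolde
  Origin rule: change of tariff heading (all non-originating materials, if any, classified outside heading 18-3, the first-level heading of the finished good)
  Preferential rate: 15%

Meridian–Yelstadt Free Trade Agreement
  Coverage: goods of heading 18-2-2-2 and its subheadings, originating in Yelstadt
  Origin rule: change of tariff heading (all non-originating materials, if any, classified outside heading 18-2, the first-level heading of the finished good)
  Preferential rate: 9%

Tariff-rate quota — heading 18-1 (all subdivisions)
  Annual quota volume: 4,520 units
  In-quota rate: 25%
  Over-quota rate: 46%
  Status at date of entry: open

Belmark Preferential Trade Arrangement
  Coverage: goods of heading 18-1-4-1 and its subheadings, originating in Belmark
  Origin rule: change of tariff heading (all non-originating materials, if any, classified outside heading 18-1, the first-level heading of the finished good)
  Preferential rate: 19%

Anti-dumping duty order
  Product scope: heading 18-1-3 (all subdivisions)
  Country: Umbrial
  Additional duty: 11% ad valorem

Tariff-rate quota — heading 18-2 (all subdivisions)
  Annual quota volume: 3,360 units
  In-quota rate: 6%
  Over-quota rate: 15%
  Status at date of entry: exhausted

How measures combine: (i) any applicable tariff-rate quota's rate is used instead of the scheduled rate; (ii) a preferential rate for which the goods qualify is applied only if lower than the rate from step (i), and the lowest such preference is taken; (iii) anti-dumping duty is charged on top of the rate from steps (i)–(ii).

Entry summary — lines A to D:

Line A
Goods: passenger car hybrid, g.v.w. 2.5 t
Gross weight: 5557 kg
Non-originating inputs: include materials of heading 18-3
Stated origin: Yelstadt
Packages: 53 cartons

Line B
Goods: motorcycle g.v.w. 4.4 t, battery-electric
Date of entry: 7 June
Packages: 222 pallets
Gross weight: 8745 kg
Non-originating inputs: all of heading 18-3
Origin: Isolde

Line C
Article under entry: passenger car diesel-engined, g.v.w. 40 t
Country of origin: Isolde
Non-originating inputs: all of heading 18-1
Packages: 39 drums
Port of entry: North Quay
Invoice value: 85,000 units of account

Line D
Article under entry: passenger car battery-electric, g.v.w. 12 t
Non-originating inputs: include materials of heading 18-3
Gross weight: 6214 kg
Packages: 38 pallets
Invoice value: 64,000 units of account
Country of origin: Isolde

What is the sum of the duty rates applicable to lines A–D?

Line A: passenger car → 18-3; hybrid → 18-3-4; g.v.w. 2.5 t → 18-3-4-1. Scheduled 10%. Yelstadt agreement on 18-2-2-2: 18-3-4-1 not covered. → 10%.
Line B: motorcycle → 18-2; battery-electric → 18-2-2; g.v.w. 4.4 t → 18-2-2-1. Scheduled 13%. quota on 18-2 exhausted → over-quota 15%; Isolde agreement on 18-3-2: 18-2-2-1 not covered. → 15%.
Line C: passenger car → 18-3; diesel-engined → 18-3-1; g.v.w. 40 t → 18-3-1-1. Scheduled 38%. Isolde agreement on 18-3-2: 18-3-1-1 not covered; anti-dumping (Isolde, 18-3): +30%; total 38% + 30% = 68%. → 68%.
Line D: passenger car → 18-3; battery-electric → 18-3-2; g.v.w. 12 t → 18-3-2-1. Scheduled 13%. Isolde agreement on 18-3-2: CTH not met; anti-dumping (Isolde, 18-3): +30%; total 13% + 30% = 43%. → 43%.
Sum: 10% + 15% + 68% + 43% = 136%.

136%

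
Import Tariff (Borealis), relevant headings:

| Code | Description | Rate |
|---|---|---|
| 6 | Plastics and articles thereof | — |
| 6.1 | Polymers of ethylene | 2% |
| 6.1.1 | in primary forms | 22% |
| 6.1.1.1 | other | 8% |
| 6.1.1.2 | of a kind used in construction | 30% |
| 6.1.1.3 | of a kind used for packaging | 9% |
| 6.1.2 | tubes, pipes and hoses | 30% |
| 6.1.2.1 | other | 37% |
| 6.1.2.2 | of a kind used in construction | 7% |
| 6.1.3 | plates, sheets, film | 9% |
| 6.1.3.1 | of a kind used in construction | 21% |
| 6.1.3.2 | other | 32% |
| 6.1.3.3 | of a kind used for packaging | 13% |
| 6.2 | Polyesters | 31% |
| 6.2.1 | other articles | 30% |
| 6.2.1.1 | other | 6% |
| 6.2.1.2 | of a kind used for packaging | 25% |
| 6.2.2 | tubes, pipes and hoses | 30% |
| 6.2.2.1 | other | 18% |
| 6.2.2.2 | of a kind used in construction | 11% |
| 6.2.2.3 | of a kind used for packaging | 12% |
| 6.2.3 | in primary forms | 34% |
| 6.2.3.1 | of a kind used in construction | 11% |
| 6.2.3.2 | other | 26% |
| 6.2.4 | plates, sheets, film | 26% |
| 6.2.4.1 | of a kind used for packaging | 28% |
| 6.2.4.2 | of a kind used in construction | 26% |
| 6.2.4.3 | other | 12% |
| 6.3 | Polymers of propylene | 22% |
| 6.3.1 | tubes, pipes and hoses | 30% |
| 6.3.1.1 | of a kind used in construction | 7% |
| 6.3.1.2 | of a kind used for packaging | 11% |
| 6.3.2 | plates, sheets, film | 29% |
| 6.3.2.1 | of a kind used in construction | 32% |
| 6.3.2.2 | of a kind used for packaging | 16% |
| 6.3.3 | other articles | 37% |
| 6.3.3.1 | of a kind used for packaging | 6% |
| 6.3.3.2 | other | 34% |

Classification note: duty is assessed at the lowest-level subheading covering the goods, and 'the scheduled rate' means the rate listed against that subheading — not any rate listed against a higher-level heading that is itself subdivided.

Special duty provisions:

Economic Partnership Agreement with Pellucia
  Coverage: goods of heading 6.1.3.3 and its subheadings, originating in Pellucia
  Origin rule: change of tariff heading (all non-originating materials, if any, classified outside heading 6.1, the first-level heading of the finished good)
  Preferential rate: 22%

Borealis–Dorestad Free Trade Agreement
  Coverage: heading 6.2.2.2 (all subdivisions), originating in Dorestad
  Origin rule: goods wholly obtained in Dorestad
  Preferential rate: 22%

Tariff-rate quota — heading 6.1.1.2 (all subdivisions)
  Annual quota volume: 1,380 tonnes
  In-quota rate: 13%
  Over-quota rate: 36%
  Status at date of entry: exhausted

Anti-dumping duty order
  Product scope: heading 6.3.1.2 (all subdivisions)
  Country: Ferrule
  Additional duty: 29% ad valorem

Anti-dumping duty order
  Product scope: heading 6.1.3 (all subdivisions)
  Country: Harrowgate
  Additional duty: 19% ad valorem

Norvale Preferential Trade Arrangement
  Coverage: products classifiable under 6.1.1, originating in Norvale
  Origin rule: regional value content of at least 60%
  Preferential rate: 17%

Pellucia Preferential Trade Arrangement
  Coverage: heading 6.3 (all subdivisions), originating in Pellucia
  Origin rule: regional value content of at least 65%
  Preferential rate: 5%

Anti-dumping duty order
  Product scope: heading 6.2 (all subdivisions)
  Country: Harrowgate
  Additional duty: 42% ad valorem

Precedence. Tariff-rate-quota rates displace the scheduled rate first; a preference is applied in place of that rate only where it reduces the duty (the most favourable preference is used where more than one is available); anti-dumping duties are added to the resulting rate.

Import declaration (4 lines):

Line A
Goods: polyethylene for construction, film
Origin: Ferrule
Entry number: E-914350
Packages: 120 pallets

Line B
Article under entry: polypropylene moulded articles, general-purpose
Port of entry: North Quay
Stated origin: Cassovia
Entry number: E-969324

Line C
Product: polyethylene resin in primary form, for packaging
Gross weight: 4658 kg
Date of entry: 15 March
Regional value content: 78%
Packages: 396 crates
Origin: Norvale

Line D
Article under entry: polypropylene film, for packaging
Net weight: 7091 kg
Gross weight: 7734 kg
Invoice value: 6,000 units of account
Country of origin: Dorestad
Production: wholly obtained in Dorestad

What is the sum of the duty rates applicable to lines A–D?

80%

Line A: polyethylene → 6.1; film → 6.1.3; for construction → 6.1.3.1. Scheduled 21%. No special measure applies. → 21%.
Line B: polypropylene → 6.3; moulded articles → 6.3.3; general-purpose → 6.3.3.2. Scheduled 34%. No special measure applies. → 34%.
Line C: polyethylene → 6.1; resin in primary form → 6.1.1; for packaging → 6.1.1.3. Scheduled 9%. Norvale agreement on 6.1.1: RVC ≥ 60% → 17% available; preference 17% not lower than 9% → no reduction. → 9%.
Line D: polypropylene → 6.3; film → 6.3.2; for packaging → 6.3.2.2. Scheduled 16%. Dorestad agreement on 6.2.2.2: 6.3.2.2 not covered. → 16%.
Sum: 21% + 34% + 9% + 16% = 80%.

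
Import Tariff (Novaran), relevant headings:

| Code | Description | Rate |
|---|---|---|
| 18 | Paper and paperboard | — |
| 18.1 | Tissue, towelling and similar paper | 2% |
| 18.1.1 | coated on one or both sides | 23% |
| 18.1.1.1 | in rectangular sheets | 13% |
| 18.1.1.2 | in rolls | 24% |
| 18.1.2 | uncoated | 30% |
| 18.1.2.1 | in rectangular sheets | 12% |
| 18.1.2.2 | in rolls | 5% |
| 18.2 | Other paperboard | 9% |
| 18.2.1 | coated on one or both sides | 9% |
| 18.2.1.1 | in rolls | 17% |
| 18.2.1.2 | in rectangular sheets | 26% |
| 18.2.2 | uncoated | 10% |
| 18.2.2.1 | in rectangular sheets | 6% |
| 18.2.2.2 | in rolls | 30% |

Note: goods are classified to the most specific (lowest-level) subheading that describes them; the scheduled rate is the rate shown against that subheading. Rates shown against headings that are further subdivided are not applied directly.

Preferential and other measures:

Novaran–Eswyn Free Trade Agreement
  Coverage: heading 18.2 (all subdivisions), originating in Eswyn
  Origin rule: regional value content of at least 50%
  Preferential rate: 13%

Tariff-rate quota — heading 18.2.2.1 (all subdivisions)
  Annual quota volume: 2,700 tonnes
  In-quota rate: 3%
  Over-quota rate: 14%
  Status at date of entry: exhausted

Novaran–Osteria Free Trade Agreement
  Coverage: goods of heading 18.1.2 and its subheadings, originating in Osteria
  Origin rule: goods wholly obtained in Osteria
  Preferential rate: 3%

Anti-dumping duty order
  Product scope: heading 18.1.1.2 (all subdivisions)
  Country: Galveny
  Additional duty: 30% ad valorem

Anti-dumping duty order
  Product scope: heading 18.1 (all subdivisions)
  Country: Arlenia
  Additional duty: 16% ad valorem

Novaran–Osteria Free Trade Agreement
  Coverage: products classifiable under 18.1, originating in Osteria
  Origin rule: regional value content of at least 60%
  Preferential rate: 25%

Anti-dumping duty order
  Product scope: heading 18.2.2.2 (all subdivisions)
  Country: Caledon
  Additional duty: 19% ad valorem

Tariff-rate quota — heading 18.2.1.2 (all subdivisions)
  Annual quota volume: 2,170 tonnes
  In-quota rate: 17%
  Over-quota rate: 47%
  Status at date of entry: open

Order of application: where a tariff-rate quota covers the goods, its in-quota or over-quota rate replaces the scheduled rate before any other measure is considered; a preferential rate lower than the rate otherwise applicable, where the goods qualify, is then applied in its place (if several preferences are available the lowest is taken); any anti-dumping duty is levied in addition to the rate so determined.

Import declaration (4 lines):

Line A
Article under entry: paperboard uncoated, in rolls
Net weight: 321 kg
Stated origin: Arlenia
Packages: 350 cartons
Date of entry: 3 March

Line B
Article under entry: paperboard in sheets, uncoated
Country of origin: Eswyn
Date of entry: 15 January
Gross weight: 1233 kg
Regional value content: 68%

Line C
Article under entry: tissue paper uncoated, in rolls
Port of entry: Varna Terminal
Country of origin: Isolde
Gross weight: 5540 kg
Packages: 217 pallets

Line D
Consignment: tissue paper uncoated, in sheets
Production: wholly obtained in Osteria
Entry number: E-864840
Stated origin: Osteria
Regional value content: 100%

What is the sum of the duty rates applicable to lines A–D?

51%

Line A: paperboard → 18.2; uncoated → 18.2.2; in rolls → 18.2.2.2. Scheduled 30%. No special measure applies. → 30%.
Line B: paperboard → 18.2; uncoated → 18.2.2; in sheets → 18.2.2.1. Scheduled 6%. quota on 18.2.2.1 exhausted → over-quota 14%; Eswyn agreement on 18.2: RVC ≥ 50% → 13% available; preferential 13%. → 13%.
Line C: tissue paper → 18.1; uncoated → 18.1.2; in rolls → 18.1.2.2. Scheduled 5%. No special measure applies. → 5%.
Line D: tissue paper → 18.1; uncoated → 18.1.2; in sheets → 18.1.2.1. Scheduled 12%. Osteria agreement on 18.1.2: wholly obtained → 3% available; Osteria agreement on 18.1: RVC ≥ 60% → 25% available; preferential 3%. → 3%.
Sum: 30% + 13% + 5% + 3% = 51%.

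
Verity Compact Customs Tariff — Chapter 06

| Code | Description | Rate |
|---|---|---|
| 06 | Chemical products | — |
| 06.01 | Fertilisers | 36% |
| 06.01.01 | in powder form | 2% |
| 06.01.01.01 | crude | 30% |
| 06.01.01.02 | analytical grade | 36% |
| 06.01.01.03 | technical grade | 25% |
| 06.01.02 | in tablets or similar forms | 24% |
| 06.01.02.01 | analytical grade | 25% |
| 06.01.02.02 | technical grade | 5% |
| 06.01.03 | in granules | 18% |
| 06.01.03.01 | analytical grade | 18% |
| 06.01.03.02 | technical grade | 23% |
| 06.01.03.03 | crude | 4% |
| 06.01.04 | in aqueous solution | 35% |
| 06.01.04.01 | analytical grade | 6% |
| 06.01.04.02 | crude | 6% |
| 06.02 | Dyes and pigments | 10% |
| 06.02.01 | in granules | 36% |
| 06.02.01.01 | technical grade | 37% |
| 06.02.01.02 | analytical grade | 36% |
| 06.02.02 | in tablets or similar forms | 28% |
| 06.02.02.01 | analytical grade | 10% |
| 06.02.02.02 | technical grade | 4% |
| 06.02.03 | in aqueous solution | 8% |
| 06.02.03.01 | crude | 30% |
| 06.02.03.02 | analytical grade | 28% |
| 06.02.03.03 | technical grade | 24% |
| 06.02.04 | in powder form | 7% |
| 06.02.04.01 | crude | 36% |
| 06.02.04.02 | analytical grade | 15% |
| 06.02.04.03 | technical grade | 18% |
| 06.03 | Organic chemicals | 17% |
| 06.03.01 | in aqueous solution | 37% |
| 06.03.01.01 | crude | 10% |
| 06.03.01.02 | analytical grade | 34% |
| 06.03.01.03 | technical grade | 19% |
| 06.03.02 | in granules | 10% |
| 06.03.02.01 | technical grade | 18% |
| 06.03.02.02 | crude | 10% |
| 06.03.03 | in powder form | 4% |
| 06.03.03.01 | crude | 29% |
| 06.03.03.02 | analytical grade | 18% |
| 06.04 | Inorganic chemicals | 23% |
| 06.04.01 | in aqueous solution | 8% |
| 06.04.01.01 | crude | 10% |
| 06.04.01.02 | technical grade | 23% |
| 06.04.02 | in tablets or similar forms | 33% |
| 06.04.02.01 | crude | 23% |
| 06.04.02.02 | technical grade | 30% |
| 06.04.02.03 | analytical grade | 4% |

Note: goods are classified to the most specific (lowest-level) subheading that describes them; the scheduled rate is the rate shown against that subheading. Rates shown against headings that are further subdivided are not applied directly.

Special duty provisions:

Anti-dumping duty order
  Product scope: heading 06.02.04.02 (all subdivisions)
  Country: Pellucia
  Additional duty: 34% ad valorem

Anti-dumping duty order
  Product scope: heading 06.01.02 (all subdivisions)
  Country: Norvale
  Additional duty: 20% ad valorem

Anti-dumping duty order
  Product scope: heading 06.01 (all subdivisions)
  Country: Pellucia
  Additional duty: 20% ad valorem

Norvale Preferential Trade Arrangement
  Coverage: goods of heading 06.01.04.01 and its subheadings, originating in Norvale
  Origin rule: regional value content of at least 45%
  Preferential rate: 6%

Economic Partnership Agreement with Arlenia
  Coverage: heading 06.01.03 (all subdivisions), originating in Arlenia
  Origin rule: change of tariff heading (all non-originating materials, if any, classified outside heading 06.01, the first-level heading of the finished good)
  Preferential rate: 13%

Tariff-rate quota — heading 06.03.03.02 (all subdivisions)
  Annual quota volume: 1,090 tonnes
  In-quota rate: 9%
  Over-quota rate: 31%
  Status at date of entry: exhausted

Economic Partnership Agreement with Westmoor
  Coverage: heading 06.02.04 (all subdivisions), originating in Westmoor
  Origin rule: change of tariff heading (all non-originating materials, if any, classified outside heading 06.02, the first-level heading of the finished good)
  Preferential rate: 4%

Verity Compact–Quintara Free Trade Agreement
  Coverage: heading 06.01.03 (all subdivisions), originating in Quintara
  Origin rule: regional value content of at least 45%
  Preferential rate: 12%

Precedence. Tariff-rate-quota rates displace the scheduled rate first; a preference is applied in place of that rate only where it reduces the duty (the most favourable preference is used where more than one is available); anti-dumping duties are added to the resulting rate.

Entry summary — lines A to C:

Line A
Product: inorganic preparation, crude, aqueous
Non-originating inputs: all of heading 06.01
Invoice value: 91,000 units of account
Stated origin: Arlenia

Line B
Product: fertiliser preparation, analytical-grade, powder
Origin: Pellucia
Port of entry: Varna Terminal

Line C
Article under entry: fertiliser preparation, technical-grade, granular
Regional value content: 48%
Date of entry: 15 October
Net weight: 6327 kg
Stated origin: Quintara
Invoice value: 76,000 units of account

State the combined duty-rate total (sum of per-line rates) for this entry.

Line A: inorganic → 06.04; aqueous → 06.04.01; crude → 06.04.01.01. Scheduled 10%. Arlenia agreement on 06.01.03: 06.04.01.01 not covered. → 10%.
Line B: fertiliser → 06.01; powder → 06.01.01; analytical-grade → 06.01.01.02. Scheduled 36%. anti-dumping (Pellucia, 06.01): +20%; total 36% + 20% = 56%. → 56%.
Line C: fertiliser → 06.01; granular → 06.01.03; technical-grade → 06.01.03.02. Scheduled 23%. Quintara agreement on 06.01.03: RVC ≥ 45% → 12% available; preferential 12%. → 12%.
Sum: 10% + 56% + 12% = 78%.

78%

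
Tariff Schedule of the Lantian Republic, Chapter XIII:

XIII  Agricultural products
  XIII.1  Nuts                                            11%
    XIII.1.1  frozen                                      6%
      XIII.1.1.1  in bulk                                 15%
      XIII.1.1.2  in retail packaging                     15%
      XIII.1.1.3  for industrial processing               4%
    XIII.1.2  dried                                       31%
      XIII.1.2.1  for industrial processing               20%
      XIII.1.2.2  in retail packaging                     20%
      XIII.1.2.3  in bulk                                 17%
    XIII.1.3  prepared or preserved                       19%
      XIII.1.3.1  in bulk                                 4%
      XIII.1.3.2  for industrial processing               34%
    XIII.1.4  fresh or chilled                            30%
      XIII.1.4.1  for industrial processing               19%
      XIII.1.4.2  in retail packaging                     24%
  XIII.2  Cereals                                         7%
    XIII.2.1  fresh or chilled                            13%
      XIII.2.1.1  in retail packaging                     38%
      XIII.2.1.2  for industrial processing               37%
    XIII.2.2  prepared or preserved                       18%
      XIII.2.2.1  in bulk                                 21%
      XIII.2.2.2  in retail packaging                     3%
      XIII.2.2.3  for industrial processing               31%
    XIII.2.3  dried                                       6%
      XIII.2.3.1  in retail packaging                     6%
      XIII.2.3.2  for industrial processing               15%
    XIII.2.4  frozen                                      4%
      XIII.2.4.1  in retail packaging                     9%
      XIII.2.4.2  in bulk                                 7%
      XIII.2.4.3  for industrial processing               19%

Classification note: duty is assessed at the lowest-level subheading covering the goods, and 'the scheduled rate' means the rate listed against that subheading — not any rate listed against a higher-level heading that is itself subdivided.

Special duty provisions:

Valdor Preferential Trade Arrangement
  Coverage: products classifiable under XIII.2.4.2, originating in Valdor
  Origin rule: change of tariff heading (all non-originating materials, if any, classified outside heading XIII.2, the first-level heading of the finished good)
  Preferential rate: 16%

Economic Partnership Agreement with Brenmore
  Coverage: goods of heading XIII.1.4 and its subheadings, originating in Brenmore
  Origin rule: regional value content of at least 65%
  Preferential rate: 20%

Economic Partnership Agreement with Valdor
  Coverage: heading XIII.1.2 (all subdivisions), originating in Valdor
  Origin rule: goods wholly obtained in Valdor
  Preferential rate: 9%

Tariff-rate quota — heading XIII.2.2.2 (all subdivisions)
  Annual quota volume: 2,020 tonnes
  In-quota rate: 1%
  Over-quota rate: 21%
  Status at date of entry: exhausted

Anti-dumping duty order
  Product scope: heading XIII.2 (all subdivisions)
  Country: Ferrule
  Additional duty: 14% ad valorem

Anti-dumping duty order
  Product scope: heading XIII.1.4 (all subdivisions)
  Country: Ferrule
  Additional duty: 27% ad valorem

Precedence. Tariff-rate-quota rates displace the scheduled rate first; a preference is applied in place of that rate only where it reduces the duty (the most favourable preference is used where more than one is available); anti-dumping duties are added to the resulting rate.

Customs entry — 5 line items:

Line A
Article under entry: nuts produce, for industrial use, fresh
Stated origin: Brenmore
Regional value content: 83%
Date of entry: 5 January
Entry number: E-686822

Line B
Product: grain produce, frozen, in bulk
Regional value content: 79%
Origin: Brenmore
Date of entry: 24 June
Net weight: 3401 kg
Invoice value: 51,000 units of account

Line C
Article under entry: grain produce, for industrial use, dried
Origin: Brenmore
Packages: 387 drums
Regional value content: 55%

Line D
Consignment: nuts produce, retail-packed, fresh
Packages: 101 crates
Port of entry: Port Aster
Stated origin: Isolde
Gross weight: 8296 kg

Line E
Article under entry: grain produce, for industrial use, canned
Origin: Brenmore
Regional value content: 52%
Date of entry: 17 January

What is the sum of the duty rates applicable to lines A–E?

Line A: nuts → XIII.1; fresh → XIII.1.4; for industrial use → XIII.1.4.1. Scheduled 19%. Brenmore agreement on XIII.1.4: RVC ≥ 65% → 20% available; preference 20% not lower than 19% → no reduction. → 19%.
Line B: grain → XIII.2; frozen → XIII.2.4; in bulk → XIII.2.4.2. Scheduled 7%. Brenmore agreement on XIII.1.4: XIII.2.4.2 not covered. → 7%.
Line C: grain → XIII.2; dried → XIII.2.3; for industrial use → XIII.2.3.2. Scheduled 15%. Brenmore agreement on XIII.1.4: XIII.2.3.2 not covered. → 15%.
Line D: nuts → XIII.1; fresh → XIII.1.4; retail-packed → XIII.1.4.2. Scheduled 24%. No special measure applies. → 24%.
Line E: grain → XIII.2; canned → XIII.2.2; for industrial use → XIII.2.2.3. Scheduled 31%. Brenmore agreement on XIII.1.4: XIII.2.2.3 not covered. → 31%.
Sum: 19% + 7% + 15% + 24% + 31% = 96%.

96%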